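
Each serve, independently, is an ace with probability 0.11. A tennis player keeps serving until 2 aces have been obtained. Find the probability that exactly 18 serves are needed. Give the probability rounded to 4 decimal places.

0.0319

Y = trial on which the second success occurs; negative binomial, r=2, p=0.11.
P(Y=18) = C(17,1) · p^2 · (1−p)^16
= 17 · 0.0121 · 0.15497 = 0.031877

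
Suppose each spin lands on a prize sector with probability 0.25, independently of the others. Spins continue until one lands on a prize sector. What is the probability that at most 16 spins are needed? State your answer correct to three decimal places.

0.990

Y = number of spins to the first success; geometric, p = 0.25.
P(Y ≤ 16) = 1 − (1−p)^16 = 1 − 0.01002 = 0.98998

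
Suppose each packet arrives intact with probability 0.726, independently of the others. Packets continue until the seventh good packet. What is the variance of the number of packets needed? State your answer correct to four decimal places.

Y = total packets until the seventh success; negative binomial with r=7, p=0.726.
Var(Y) = r(1−p)/p² = 7·0.274 / 0.726² = 3.638944

3.6389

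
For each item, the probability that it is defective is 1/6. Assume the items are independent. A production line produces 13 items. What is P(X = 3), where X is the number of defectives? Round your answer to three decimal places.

0.214

X ~ Binomial(n=13, p=0.166667).
P(X=3) = C(13,3) · p^3 · (1−p)^10
= 286 · 0.0046296 · 0.16151 = 0.21385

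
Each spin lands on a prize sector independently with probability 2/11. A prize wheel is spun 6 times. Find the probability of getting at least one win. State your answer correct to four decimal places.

0.7000

P(at least one) = 1 − P(none) = 1 − (1 − 0.181818)^6
= 1 − 0.299985 = 0.700015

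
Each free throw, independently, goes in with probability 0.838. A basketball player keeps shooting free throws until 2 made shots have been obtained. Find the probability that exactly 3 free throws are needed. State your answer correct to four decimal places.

0.2275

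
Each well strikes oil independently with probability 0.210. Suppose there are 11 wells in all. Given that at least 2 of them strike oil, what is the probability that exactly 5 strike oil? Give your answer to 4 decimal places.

0.0649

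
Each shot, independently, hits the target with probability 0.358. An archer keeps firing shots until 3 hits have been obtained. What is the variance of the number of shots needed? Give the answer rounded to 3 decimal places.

15.028

Y = total shots until the third success; negative binomial with r=3, p=0.358.
Var(Y) = r(1−p)/p² = 3·0.642 / 0.358² = 15.02762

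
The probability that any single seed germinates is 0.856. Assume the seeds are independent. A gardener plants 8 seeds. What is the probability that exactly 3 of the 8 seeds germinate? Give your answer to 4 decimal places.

0.0022

X ~ Binomial(n=8, p=0.856).
P(X=3) = C(8,3) · p^3 · (1−p)^5
= 56 · 0.62722 · 6.1917e-05 = 0.002175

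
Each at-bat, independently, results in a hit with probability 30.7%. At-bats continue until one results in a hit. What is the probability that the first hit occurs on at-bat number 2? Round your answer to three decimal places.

0.213

Geometric (trials to first success), p = 0.307.
P(Y = 2) = (1−p)^1 · p = 0.693 · 0.307 = 0.21275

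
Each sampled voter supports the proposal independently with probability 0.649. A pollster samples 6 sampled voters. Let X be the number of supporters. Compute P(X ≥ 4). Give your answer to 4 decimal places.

0.6451

X ~ Binomial(6, 0.649); P(X ≥ 4) = Σ C(6,k) p^k (1−p)^(6−k) over k:
  k=4: C(6,4)·0.649^4·0.351^2 = 0.327857
  k=5: C(6,5)·0.649^5·0.351^1 = 0.242483
  k=6: C(6,6)·0.649^6·0.351^0 = 0.074725
Total = 0.645066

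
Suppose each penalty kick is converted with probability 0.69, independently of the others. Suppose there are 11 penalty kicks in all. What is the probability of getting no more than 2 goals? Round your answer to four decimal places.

X ~ Binomial(11, 0.69); P(X ≤ 2) = Σ C(11,k) p^k (1−p)^(11−k) over k:
  k=0: C(11,0)·0.69^0·0.31^11 = 0.000003
  k=1: C(11,1)·0.69^1·0.31^10 = 0.000062
  k=2: C(11,2)·0.69^2·0.31^9 = 0.000692
Total = 0.000757

0.0008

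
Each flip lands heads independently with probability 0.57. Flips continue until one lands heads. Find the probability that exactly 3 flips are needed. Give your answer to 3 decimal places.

Geometric (trials to first success), p = 0.57.
P(Y = 3) = (1−p)^2 · p = 0.1849 · 0.57 = 0.10539

0.105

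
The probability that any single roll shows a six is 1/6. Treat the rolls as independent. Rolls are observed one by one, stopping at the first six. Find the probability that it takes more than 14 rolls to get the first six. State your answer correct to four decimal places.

Y = number of rolls to the first success; geometric, p = 0.166667.
P(Y > 14) = P(first 14 all fail) = (1−p)^14 = 0.077887

0.0779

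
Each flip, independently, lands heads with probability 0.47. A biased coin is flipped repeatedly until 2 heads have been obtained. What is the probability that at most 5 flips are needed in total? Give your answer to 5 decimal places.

0.77275

Finishing within 5 flips ⇔ at least 2 successes in the first 5. With X ~ Binomial(5, 0.47), P(Y ≤ 5) = 1 − P(X ≤ 1).
  k=0: C(5,0)·0.47^0·0.53^5 = 0.0418195
  k=1: C(5,1)·0.47^1·0.53^4 = 0.1854263
1 − 0.2272459 = 0.7727541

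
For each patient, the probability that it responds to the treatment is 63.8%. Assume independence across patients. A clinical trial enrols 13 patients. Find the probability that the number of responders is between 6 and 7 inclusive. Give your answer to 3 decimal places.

0.260

X ~ Binomial(13, 0.638); P(6 ≤ X ≤ 7) = Σ C(13,k) p^k (1−p)^(13−k) over k:
  k=6: C(13,6)·0.638^6·0.362^7 = 0.09428
  k=7: C(13,7)·0.638^7·0.362^6 = 0.16616
Total = 0.26043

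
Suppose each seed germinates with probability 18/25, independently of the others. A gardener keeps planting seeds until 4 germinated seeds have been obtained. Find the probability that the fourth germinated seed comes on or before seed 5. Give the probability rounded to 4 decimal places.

Finishing within 5 seeds ⇔ at least 4 successes in the first 5. With X ~ Binomial(5, 0.72), P(Y ≤ 5) = 1 − P(X ≤ 3).
  k=0: C(5,0)·0.72^0·0.28^5 = 0.001721
  k=1: C(5,1)·0.72^1·0.28^4 = 0.022128
  k=2: C(5,2)·0.72^2·0.28^3 = 0.113799
  k=3: C(5,3)·0.72^3·0.28^2 = 0.292626
1 − 0.430274 = 0.569726

0.5697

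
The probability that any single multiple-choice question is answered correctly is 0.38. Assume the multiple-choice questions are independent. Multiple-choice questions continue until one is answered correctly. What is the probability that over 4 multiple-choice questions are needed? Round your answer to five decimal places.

Y = number of multiple-choice questions to the first success; geometric, p = 0.38.
P(Y > 4) = P(first 4 all fail) = (1−p)^4 = 0.1477634

0.14776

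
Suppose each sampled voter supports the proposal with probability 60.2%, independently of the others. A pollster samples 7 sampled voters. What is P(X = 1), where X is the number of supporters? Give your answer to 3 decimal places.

0.017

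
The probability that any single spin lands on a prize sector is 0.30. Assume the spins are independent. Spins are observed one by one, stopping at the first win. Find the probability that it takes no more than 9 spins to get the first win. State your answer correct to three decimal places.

0.960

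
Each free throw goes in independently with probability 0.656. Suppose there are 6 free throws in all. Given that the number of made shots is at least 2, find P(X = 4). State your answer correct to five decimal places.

0.33564

X ~ Binomial(6, 0.656). Want P(X=4 | X≥2) = P(X=4) / P(X≥2).
P(X=4) = C(6,4)·0.656^4·0.344^2 = 0.3287180
P(X≥2) = 1 − 0.0016571 − 0.0189604 = 0.9793825
Ratio = 0.3287180 / 0.9793825 = 0.3356380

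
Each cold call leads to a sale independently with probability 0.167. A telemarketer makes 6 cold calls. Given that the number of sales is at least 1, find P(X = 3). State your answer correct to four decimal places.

X ~ Binomial(6, 0.167). Want P(X=3 | X≥1) = P(X=3) / P(X≥1).
P(X=3) = C(6,3)·0.167^3·0.833^3 = 0.053841
P(X≥1) = 1 − 0.334095 = 0.665905
Ratio = 0.053841 / 0.665905 = 0.080854

0.0809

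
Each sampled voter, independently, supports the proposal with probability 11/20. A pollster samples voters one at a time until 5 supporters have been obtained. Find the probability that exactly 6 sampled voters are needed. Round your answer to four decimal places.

0.1132

Y = trial on which the fifth success occurs; negative binomial, r=5, p=0.55.
P(Y=6) = C(5,4) · p^5 · (1−p)^1
= 5 · 0.050328 · 0.45 = 0.113239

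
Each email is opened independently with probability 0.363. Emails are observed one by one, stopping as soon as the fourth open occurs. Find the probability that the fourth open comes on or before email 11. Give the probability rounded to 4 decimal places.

Finishing within 11 emails ⇔ at least 4 successes in the first 11. With X ~ Binomial(11, 0.363), P(Y ≤ 11) = 1 − P(X ≤ 3).
  k=0: C(11,0)·0.363^0·0.637^11 = 0.007007
  k=1: C(11,1)·0.363^1·0.637^10 = 0.043923
  k=2: C(11,2)·0.363^2·0.637^9 = 0.125150
  k=3: C(11,3)·0.363^3·0.637^8 = 0.213953
1 − 0.390034 = 0.609966

0.6100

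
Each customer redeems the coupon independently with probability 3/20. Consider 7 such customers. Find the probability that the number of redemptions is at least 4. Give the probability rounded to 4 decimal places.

0.0121

X ~ Binomial(7, 0.15); P(X ≥ 4) = Σ C(7,k) p^k (1−p)^(7−k) over k:
  k=4: C(7,4)·0.15^4·0.85^3 = 0.010882
  k=5: C(7,5)·0.15^5·0.85^2 = 0.001152
  k=6: C(7,6)·0.15^6·0.85^1 = 0.000068
  k=7: C(7,7)·0.15^7·0.85^0 = 0.000002
Total = 0.012103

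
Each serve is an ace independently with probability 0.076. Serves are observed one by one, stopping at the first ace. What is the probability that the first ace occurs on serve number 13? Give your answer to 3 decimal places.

Geometric (trials to first success), p = 0.076.
P(Y = 13) = (1−p)^12 · p = 0.38731 · 0.076 = 0.02944

0.029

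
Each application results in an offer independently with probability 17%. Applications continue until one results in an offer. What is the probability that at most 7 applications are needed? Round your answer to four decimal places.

0.7286

Y = number of applications to the first success; geometric, p = 0.17.
P(Y ≤ 7) = 1 − (1−p)^7 = 1 − 0.271361 = 0.728639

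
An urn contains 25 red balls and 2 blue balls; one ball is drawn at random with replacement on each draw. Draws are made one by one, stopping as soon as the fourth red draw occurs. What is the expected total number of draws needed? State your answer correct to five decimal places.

Y = total draws until the fourth success; negative binomial with r=4, p=0.925926.
E[Y] = r / p = 4 / 0.925926 = 4.3200000

4.32000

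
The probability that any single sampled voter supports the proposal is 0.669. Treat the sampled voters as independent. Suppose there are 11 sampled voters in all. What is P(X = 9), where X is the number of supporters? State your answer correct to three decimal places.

0.162

X ~ Binomial(n=11, p=0.669).
P(X=9) = C(11,9) · p^9 · (1−p)^2
= 55 · 0.026843 · 0.10956 = 0.16175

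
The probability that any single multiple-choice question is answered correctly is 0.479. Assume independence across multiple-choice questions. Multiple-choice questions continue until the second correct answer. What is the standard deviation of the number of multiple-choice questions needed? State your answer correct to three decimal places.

2.131

Y = total multiple-choice questions until the second success; negative binomial with r=2, p=0.479.
SD(Y) = √[r(1−p)/p²] = √(4.54147) = 2.13107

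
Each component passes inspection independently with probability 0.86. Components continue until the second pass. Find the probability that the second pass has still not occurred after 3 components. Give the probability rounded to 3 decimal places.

0.053

Needing more than 3 components ⇔ fewer than 2 successes in the first 3. With X ~ Binomial(3, 0.86), P(Y > 3) = P(X ≤ 1).
  k=0: C(3,0)·0.86^0·0.14^3 = 0.00274
  k=1: C(3,1)·0.86^1·0.14^2 = 0.05057
P(X ≤ 1) = 0.05331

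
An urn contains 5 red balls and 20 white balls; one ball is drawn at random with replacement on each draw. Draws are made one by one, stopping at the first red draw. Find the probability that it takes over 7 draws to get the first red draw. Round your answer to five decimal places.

0.20972

Y = number of draws to the first success; geometric, p = 0.20.
P(Y > 7) = P(first 7 all fail) = (1−p)^7 = 0.2097152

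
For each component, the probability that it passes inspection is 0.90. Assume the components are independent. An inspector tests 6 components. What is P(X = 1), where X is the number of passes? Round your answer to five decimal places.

0.00005

X ~ Binomial(n=6, p=0.90).
P(X=1) = C(6,1) · p^1 · (1−p)^5
= 6 · 0.9 · 1e-05 = 0.0000540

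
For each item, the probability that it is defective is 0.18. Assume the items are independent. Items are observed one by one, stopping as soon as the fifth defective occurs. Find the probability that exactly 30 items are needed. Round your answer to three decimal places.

0.031

Y = trial on which the fifth success occurs; negative binomial, r=5, p=0.18.
P(Y=30) = C(29,4) · p^5 · (1−p)^25
= 23751 · 0.00018896 · 0.007004 = 0.03143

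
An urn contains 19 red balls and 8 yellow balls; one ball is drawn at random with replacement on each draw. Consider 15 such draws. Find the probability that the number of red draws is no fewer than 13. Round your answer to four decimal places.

0.1332

X ~ Binomial(15, 0.703704); P(X ≥ 13) = Σ C(15,k) p^k (1−p)^(15−k) over k:
  k=13: C(15,13)·0.703704^13·0.296296^2 = 0.095655
  k=14: C(15,14)·0.703704^14·0.296296^1 = 0.032455
  k=15: C(15,15)·0.703704^15·0.296296^0 = 0.005139
Total = 0.133249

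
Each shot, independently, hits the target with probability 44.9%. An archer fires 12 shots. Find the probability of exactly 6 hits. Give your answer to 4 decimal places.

0.2119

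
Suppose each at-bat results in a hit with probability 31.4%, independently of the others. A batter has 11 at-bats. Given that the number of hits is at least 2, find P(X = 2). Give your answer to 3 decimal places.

0.202

X ~ Binomial(11, 0.314). Want P(X=2 | X≥2) = P(X=2) / P(X≥2).
P(X=2) = C(11,2)·0.314^2·0.686^9 = 0.18245
P(X≥2) = 1 − 0.01583 − 0.07972 = 0.90445
Ratio = 0.18245 / 0.90445 = 0.20172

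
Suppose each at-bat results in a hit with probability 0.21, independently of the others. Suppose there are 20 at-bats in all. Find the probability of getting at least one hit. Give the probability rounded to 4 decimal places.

P(at least one) = 1 − P(none) = 1 − (1 − 0.21)^20
= 1 − 0.008965 = 0.991035

0.9910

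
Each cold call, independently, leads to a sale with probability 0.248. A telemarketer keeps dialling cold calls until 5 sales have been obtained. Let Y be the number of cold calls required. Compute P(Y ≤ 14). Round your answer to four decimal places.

Finishing within 14 cold calls ⇔ at least 5 successes in the first 14. With X ~ Binomial(14, 0.248), P(Y ≤ 14) = 1 − P(X ≤ 4).
  k=0: C(14,0)·0.248^0·0.752^14 = 0.018495
  k=1: C(14,1)·0.248^1·0.752^13 = 0.085391
  k=2: C(14,2)·0.248^2·0.752^12 = 0.183045
  k=3: C(14,3)·0.248^3·0.752^11 = 0.241464
  k=4: C(14,4)·0.248^4·0.752^10 = 0.218987
1 − 0.747383 = 0.252617

0.2526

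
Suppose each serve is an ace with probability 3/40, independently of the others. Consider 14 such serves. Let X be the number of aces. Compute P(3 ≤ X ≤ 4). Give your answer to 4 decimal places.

0.0797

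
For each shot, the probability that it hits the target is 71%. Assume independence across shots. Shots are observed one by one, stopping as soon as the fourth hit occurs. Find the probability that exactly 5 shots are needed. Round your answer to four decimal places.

Y = trial on which the fourth success occurs; negative binomial, r=4, p=0.71.
P(Y=5) = C(4,3) · p^4 · (1−p)^1
= 4 · 0.25412 · 0.29 = 0.294775

0.2948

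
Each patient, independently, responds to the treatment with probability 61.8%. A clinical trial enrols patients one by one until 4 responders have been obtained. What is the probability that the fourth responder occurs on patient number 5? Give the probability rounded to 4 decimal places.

Y = trial on which the fourth success occurs; negative binomial, r=4, p=0.618.
P(Y=5) = C(4,3) · p^4 · (1−p)^1
= 4 · 0.14587 · 0.382 = 0.222883

0.2229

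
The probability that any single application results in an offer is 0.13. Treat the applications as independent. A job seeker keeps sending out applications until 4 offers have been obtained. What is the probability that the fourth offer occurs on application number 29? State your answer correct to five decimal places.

Y = trial on which the fourth success occurs; negative binomial, r=4, p=0.13.
P(Y=29) = C(28,3) · p^4 · (1−p)^25
= 3276 · 0.00028561 · 0.03076 = 0.0287805

0.02878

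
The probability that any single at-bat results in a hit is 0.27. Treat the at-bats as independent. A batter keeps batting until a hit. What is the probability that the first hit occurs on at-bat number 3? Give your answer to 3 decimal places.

0.144

Geometric (trials to first success), p = 0.27.
P(Y = 3) = (1−p)^2 · p = 0.5329 · 0.27 = 0.14388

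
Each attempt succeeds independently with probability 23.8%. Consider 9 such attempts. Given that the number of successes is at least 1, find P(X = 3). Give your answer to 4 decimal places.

0.2427

X ~ Binomial(9, 0.238). Want P(X=3 | X≥1) = P(X=3) / P(X≥1).
P(X=3) = C(9,3)·0.238^3·0.762^6 = 0.221687
P(X≥1) = 1 − 0.086615 = 0.913385
Ratio = 0.221687 / 0.913385 = 0.242709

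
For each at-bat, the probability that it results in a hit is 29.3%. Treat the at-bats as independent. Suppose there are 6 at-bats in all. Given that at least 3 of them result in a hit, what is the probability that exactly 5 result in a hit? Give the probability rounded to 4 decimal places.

0.0377

X ~ Binomial(6, 0.293). Want P(X=5 | X≥3) = P(X=5) / P(X≥3).
P(X=5) = C(6,5)·0.293^5·0.707^1 = 0.009160
P(X≥3) = 1 − 0.124887 − 0.310539 − 0.321739 = 0.242835
Ratio = 0.009160 / 0.242835 = 0.037722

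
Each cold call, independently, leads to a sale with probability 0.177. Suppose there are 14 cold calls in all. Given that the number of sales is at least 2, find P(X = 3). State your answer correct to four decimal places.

X ~ Binomial(14, 0.177). Want P(X=3 | X≥2) = P(X=3) / P(X≥2).
P(X=3) = C(14,3)·0.177^3·0.823^11 = 0.236821
P(X≥2) = 1 − 0.065403 − 0.196924 = 0.737673
Ratio = 0.236821 / 0.737673 = 0.321037

0.3210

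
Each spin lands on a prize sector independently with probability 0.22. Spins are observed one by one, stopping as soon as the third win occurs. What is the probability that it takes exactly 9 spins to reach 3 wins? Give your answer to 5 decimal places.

0.06714

Y = trial on which the third success occurs; negative binomial, r=3, p=0.22.
P(Y=9) = C(8,2) · p^3 · (1−p)^6
= 28 · 0.010648 · 0.2252 = 0.0671419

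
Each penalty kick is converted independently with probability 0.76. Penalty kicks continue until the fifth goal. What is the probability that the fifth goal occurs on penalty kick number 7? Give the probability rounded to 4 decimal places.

Y = trial on which the fifth success occurs; negative binomial, r=5, p=0.76.
P(Y=7) = C(6,4) · p^5 · (1−p)^2
= 15 · 0.25355 · 0.0576 = 0.219069

0.2191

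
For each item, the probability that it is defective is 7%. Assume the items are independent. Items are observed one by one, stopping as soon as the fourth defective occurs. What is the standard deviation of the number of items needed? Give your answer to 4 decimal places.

27.5533

Y = total items until the fourth success; negative binomial with r=4, p=0.07.
SD(Y) = √[r(1−p)/p²] = √(759.183673) = 27.553288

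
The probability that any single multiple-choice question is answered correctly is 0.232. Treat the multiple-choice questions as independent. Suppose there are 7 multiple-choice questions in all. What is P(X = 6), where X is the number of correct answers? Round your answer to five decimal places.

0.00084

X ~ Binomial(n=7, p=0.232).
P(X=6) = C(7,6) · p^6 · (1−p)^1
= 7 · 0.00015593 · 0.768 = 0.0008383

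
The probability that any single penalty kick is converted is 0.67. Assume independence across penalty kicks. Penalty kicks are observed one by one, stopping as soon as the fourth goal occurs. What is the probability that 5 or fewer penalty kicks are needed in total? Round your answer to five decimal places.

Finishing within 5 penalty kicks ⇔ at least 4 successes in the first 5. With X ~ Binomial(5, 0.67), P(Y ≤ 5) = 1 − P(X ≤ 3).
  k=0: C(5,0)·0.67^0·0.33^5 = 0.0039135
  k=1: C(5,1)·0.67^1·0.33^4 = 0.0397284
  k=2: C(5,2)·0.67^2·0.33^3 = 0.1613212
  k=3: C(5,3)·0.67^3·0.33^2 = 0.3275309
1 − 0.5324940 = 0.4675060

0.46751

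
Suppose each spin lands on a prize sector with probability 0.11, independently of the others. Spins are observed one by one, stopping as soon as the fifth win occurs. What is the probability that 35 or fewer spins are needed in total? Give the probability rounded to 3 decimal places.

Finishing within 35 spins ⇔ at least 5 successes in the first 35. With X ~ Binomial(35, 0.11), P(Y ≤ 35) = 1 − P(X ≤ 4).
  k=0: C(35,0)·0.11^0·0.89^35 = 0.01693
  k=1: C(35,1)·0.11^1·0.89^34 = 0.07324
  k=2: C(35,2)·0.11^2·0.89^33 = 0.15388
  k=3: C(35,3)·0.11^3·0.89^32 = 0.20920
  k=4: C(35,4)·0.11^4·0.89^31 = 0.20685
1 − 0.66010 = 0.33990

0.340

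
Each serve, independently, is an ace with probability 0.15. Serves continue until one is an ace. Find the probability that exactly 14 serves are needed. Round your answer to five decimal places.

0.01814

Geometric (trials to first success), p = 0.15.
P(Y = 14) = (1−p)^13 · p = 0.12091 · 0.15 = 0.0181358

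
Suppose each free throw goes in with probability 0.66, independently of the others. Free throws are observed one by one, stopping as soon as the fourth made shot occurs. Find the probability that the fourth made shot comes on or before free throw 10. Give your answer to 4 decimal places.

Finishing within 10 free throws ⇔ at least 4 successes in the first 10. With X ~ Binomial(10, 0.66), P(Y ≤ 10) = 1 − P(X ≤ 3).
  k=0: C(10,0)·0.66^0·0.34^10 = 0.000021
  k=1: C(10,1)·0.66^1·0.34^9 = 0.000401
  k=2: C(10,2)·0.66^2·0.34^8 = 0.003501
  k=3: C(10,3)·0.66^3·0.34^7 = 0.018120
1 − 0.022042 = 0.977958

0.9780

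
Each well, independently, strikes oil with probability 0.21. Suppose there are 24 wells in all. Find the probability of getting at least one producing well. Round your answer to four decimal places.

0.9965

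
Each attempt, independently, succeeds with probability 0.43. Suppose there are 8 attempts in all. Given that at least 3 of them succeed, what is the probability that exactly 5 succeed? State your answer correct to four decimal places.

0.2049

X ~ Binomial(8, 0.43). Want P(X=5 | X≥3) = P(X=5) / P(X≥3).
P(X=5) = C(8,5)·0.43^5·0.57^3 = 0.152460
P(X≥3) = 1 − 0.011143 − 0.067248 − 0.177560 = 0.744049
Ratio = 0.152460 / 0.744049 = 0.204905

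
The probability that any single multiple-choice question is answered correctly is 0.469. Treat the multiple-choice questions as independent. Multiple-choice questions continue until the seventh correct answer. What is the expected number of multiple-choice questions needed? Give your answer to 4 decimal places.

Y = total multiple-choice questions until the seventh success; negative binomial with r=7, p=0.469.
E[Y] = r / p = 7 / 0.469 = 14.925373

14.9254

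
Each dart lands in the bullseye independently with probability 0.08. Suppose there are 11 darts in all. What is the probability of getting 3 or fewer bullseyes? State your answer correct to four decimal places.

0.9915

X ~ Binomial(11, 0.08); P(X ≤ 3) = Σ C(11,k) p^k (1−p)^(11−k) over k:
  k=0: C(11,0)·0.08^0·0.92^11 = 0.399637
  k=1: C(11,1)·0.08^1·0.92^10 = 0.382262
  k=2: C(11,2)·0.08^2·0.92^9 = 0.166201
  k=3: C(11,3)·0.08^3·0.92^8 = 0.043357
Total = 0.991457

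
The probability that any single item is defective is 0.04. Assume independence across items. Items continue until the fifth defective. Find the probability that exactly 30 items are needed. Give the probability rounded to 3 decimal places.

0.001

Y = trial on which the fifth success occurs; negative binomial, r=5, p=0.04.
P(Y=30) = C(29,4) · p^5 · (1−p)^25
= 23751 · 1.024e-07 · 0.3604 = 0.00088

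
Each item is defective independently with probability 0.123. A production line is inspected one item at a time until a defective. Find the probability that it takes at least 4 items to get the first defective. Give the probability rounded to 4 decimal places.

Y = number of items to the first success; geometric, p = 0.123.
P(Y > 3) = P(first 3 all fail) = (1−p)^3 = 0.674526

0.6745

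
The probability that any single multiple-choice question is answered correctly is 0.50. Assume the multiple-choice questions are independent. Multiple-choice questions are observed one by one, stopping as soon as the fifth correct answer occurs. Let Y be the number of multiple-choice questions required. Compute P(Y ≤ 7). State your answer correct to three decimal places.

Finishing within 7 multiple-choice questions ⇔ at least 5 successes in the first 7. With X ~ Binomial(7, 0.50), P(Y ≤ 7) = 1 − P(X ≤ 4).
  k=0: C(7,0)·0.50^0·0.50^7 = 0.00781
  k=1: C(7,1)·0.50^1·0.50^6 = 0.05469
  k=2: C(7,2)·0.50^2·0.50^5 = 0.16406
  k=3: C(7,3)·0.50^3·0.50^4 = 0.27344
  k=4: C(7,4)·0.50^4·0.50^3 = 0.27344
1 − 0.77344 = 0.22656

0.227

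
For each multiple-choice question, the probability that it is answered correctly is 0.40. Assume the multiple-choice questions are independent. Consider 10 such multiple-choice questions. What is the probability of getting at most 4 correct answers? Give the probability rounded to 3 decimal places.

X ~ Binomial(10, 0.40); P(X ≤ 4) = Σ C(10,k) p^k (1−p)^(10−k) over k:
  k=0: C(10,0)·0.40^0·0.60^10 = 0.00605
  k=1: C(10,1)·0.40^1·0.60^9 = 0.04031
  k=2: C(10,2)·0.40^2·0.60^8 = 0.12093
  k=3: C(10,3)·0.40^3·0.60^7 = 0.21499
  k=4: C(10,4)·0.40^4·0.60^6 = 0.25082
Total = 0.63310

0.633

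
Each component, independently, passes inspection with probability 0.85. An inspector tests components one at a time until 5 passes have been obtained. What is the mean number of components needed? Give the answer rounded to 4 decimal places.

5.8824

Y = total components until the fifth success; negative binomial with r=5, p=0.85.
E[Y] = r / p = 5 / 0.85 = 5.882353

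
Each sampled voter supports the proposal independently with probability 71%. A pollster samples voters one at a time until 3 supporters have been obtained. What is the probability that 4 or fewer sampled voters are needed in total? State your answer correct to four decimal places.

Finishing within 4 sampled voters ⇔ at least 3 successes in the first 4. With X ~ Binomial(4, 0.71), P(Y ≤ 4) = 1 − P(X ≤ 2).
  k=0: C(4,0)·0.71^0·0.29^4 = 0.007073
  k=1: C(4,1)·0.71^1·0.29^3 = 0.069265
  k=2: C(4,2)·0.71^2·0.29^2 = 0.254369
1 − 0.330706 = 0.669294

0.6693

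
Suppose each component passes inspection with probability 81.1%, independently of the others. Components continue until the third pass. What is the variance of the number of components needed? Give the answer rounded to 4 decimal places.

0.8621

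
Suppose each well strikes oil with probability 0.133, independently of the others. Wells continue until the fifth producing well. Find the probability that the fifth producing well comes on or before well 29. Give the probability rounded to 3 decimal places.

Finishing within 29 wells ⇔ at least 5 successes in the first 29. With X ~ Binomial(29, 0.133), P(Y ≤ 29) = 1 − P(X ≤ 4).
  k=0: C(29,0)·0.133^0·0.867^29 = 0.01594
  k=1: C(29,1)·0.133^1·0.867^28 = 0.07092
  k=2: C(29,2)·0.133^2·0.867^27 = 0.15232
  k=3: C(29,3)·0.133^3·0.867^26 = 0.21029
  k=4: C(29,4)·0.133^4·0.867^25 = 0.20968
1 − 0.65916 = 0.34084

0.341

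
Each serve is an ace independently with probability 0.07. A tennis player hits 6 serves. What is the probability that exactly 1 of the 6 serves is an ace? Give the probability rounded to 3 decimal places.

0.292

X ~ Binomial(n=6, p=0.07).
P(X=1) = C(6,1) · p^1 · (1−p)^5
= 6 · 0.07 · 0.69569 = 0.29219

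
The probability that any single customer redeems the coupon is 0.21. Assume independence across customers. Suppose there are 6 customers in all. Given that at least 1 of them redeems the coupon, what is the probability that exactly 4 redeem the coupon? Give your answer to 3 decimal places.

X ~ Binomial(6, 0.21). Want P(X=4 | X≥1) = P(X=4) / P(X≥1).
P(X=4) = C(6,4)·0.21^4·0.79^2 = 0.01821
P(X≥1) = 1 − 0.24309 = 0.75691
Ratio = 0.01821 / 0.75691 = 0.02405

0.024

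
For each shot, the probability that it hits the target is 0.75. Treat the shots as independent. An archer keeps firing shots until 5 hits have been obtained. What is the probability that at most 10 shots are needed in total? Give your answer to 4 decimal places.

0.9803

Finishing within 10 shots ⇔ at least 5 successes in the first 10. With X ~ Binomial(10, 0.75), P(Y ≤ 10) = 1 − P(X ≤ 4).
  k=0: C(10,0)·0.75^0·0.25^10 = 0.000001
  k=1: C(10,1)·0.75^1·0.25^9 = 0.000029
  k=2: C(10,2)·0.75^2·0.25^8 = 0.000386
  k=3: C(10,3)·0.75^3·0.25^7 = 0.003090
  k=4: C(10,4)·0.75^4·0.25^6 = 0.016222
1 − 0.019728 = 0.980272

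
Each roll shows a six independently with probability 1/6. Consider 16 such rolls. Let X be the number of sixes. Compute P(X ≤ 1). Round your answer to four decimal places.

0.2272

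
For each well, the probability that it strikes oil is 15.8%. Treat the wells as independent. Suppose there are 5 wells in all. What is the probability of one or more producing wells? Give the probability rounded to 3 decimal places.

P(at least one) = 1 − P(none) = 1 − (1 − 0.158)^5
= 1 − 0.42321 = 0.57679

0.577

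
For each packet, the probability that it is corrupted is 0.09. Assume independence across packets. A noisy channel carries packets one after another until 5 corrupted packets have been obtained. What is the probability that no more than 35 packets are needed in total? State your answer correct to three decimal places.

0.203

Finishing within 35 packets ⇔ at least 5 successes in the first 35. With X ~ Binomial(35, 0.09), P(Y ≤ 35) = 1 − P(X ≤ 4).
  k=0: C(35,0)·0.09^0·0.91^35 = 0.03685
  k=1: C(35,1)·0.09^1·0.91^34 = 0.12756
  k=2: C(35,2)·0.09^2·0.91^33 = 0.21447
  k=3: C(35,3)·0.09^3·0.91^32 = 0.23333
  k=4: C(35,4)·0.09^4·0.91^31 = 0.18461
1 − 0.79682 = 0.20318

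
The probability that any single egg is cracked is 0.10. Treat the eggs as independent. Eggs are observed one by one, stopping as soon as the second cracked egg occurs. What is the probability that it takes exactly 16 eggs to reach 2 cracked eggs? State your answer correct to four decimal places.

0.0343

Y = trial on which the second success occurs; negative binomial, r=2, p=0.10.
P(Y=16) = C(15,1) · p^2 · (1−p)^14
= 15 · 0.01 · 0.22877 = 0.034315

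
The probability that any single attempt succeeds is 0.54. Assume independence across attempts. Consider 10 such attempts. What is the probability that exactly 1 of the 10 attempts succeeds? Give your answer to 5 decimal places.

0.00498

X ~ Binomial(n=10, p=0.54).
P(X=1) = C(10,1) · p^1 · (1−p)^9
= 10 · 0.54 · 0.00092219 = 0.0049798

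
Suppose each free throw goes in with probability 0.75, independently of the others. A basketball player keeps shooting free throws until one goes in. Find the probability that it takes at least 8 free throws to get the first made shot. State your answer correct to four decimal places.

Y = number of free throws to the first success; geometric, p = 0.75.
P(Y > 7) = P(first 7 all fail) = (1−p)^7 = 0.000061

0.0001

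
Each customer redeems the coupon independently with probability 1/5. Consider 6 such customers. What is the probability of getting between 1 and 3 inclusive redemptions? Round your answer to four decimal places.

0.7209

X ~ Binomial(6, 0.20); P(1 ≤ X ≤ 3) = Σ C(6,k) p^k (1−p)^(6−k) over k:
  k=1: C(6,1)·0.20^1·0.80^5 = 0.393216
  k=2: C(6,2)·0.20^2·0.80^4 = 0.245760
  k=3: C(6,3)·0.20^3·0.80^3 = 0.081920
Total = 0.720896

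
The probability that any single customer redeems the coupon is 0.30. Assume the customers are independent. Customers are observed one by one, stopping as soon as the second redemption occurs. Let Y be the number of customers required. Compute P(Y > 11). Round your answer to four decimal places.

Needing more than 11 customers ⇔ fewer than 2 successes in the first 11. With X ~ Binomial(11, 0.30), P(Y > 11) = P(X ≤ 1).
  k=0: C(11,0)·0.30^0·0.70^11 = 0.019773
  k=1: C(11,1)·0.30^1·0.70^10 = 0.093217
P(X ≤ 1) = 0.112990

0.1130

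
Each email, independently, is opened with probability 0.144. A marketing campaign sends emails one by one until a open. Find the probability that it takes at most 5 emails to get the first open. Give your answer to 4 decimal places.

0.5404

Y = number of emails to the first success; geometric, p = 0.144.
P(Y ≤ 5) = 1 − (1−p)^5 = 1 − 0.459588 = 0.540412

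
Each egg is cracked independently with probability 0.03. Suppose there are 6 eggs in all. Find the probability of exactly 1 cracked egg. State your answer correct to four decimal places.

0.1546

X ~ Binomial(n=6, p=0.03).
P(X=1) = C(6,1) · p^1 · (1−p)^5
= 6 · 0.03 · 0.85873 = 0.154572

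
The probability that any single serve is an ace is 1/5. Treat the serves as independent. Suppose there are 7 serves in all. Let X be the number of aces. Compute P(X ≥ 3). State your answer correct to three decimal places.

0.148

X ~ Binomial(7, 0.20); P(X ≥ 3) = Σ C(7,k) p^k (1−p)^(7−k) over k:
  k=3: C(7,3)·0.20^3·0.80^4 = 0.11469
  k=4: C(7,4)·0.20^4·0.80^3 = 0.02867
  k=5: C(7,5)·0.20^5·0.80^2 = 0.00430
  k=6: C(7,6)·0.20^6·0.80^1 = 0.00036
  k=7: C(7,7)·0.20^7·0.80^0 = 0.00001
Total = 0.14803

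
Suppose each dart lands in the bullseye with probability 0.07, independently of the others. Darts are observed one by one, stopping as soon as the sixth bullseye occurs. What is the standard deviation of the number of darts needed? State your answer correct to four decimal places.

33.7457

Y = total darts until the sixth success; negative binomial with r=6, p=0.07.
SD(Y) = √[r(1−p)/p²] = √(1138.775510) = 33.745748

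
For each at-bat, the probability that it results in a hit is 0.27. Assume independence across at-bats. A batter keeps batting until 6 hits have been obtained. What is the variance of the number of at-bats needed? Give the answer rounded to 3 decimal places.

60.082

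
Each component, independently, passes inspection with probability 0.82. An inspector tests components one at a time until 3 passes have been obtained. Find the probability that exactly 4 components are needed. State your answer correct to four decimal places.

0.2977

Y = trial on which the third success occurs; negative binomial, r=3, p=0.82.
P(Y=4) = C(3,2) · p^3 · (1−p)^1
= 3 · 0.55137 · 0.18 = 0.297739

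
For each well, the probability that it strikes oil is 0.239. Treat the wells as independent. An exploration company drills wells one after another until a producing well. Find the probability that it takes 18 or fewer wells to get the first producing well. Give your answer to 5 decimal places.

Y = number of wells to the first success; geometric, p = 0.239.
P(Y ≤ 18) = 1 − (1−p)^18 = 1 − 0.0073270 = 0.9926730

0.99267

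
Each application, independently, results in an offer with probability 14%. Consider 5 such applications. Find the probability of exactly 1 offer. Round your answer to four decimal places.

X ~ Binomial(n=5, p=0.14).
P(X=1) = C(5,1) · p^1 · (1−p)^4
= 5 · 0.14 · 0.54701 = 0.382906

0.3829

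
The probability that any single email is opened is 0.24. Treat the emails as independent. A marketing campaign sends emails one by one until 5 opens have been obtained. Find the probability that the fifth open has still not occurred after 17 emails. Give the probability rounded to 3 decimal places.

0.612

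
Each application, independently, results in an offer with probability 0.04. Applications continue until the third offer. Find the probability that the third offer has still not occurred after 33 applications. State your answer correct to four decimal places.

0.8558

Needing more than 33 applications ⇔ fewer than 3 successes in the first 33. With X ~ Binomial(33, 0.04), P(Y > 33) = P(X ≤ 2).
  k=0: C(33,0)·0.04^0·0.96^33 = 0.259986
  k=1: C(33,1)·0.04^1·0.96^32 = 0.357481
  k=2: C(33,2)·0.04^2·0.96^31 = 0.238321
P(X ≤ 2) = 0.855789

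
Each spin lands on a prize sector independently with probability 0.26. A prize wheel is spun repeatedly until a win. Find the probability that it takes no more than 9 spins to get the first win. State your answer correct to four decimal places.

Y = number of spins to the first success; geometric, p = 0.26.
P(Y ≤ 9) = 1 − (1−p)^9 = 1 − 0.066540 = 0.933460

0.9335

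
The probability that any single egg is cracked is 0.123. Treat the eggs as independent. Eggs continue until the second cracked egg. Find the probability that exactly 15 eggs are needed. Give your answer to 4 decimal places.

Y = trial on which the second success occurs; negative binomial, r=2, p=0.123.
P(Y=15) = C(14,1) · p^2 · (1−p)^13
= 14 · 0.015129 · 0.18155 = 0.038453

0.0385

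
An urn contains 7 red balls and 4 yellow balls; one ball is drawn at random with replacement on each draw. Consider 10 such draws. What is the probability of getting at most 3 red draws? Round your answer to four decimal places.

0.0323

X ~ Binomial(10, 0.636364); P(X ≤ 3) = Σ C(10,k) p^k (1−p)^(10−k) over k:
  k=0: C(10,0)·0.636364^0·0.363636^10 = 0.000040
  k=1: C(10,1)·0.636364^1·0.363636^9 = 0.000707
  k=2: C(10,2)·0.636364^2·0.363636^8 = 0.005571
  k=3: C(10,3)·0.636364^3·0.363636^7 = 0.026000
Total = 0.032319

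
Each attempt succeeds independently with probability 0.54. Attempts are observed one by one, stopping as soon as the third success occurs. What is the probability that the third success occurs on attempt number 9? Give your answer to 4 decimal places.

0.0418

Y = trial on which the third success occurs; negative binomial, r=3, p=0.54.
P(Y=9) = C(8,2) · p^3 · (1−p)^6
= 28 · 0.15746 · 0.0094743 = 0.041772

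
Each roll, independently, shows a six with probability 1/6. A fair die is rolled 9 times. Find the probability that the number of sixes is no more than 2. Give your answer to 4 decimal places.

0.8217

X ~ Binomial(9, 0.166667); P(X ≤ 2) = Σ C(9,k) p^k (1−p)^(9−k) over k:
  k=0: C(9,0)·0.166667^0·0.833333^9 = 0.193807
  k=1: C(9,1)·0.166667^1·0.833333^8 = 0.348852
  k=2: C(9,2)·0.166667^2·0.833333^7 = 0.279082
Total = 0.821740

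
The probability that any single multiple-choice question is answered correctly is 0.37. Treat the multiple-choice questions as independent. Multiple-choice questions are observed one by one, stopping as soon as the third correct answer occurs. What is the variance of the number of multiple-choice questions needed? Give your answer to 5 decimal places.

Y = total multiple-choice questions until the third success; negative binomial with r=3, p=0.37.
Var(Y) = r(1−p)/p² = 3·0.63 / 0.37² = 13.8056976

13.80570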